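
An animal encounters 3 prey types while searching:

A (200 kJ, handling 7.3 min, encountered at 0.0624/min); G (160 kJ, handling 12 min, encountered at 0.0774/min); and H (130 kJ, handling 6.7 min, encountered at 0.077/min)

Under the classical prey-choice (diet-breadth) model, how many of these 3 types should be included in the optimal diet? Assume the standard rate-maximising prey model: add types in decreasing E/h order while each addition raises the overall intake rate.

3

E/h in descending order: A 27.4, H 19.4, G 13.3 kJ/min. The optimal diet is the largest prefix of this list for which every included type satisfies E_i/h_i > R on the types above it.
Rate on top 1: 8.574. H: 19.4 > 8.574 → include.
Rate on top 2: 11.41. G: 13.3 > 11.41 → include.
Optimal diet: A, H, G — 3 of 3 types.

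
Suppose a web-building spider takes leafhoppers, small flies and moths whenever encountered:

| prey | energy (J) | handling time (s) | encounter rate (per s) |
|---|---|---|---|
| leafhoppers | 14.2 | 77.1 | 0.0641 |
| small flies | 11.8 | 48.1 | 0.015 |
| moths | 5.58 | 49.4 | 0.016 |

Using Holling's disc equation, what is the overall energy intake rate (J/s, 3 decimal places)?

0.158 J/s

R = Σλ_iE_i / (1 + Σλ_ih_i)
Numerator: 0.0641×14.2 + 0.015×11.8 + 0.016×5.58 = 1.177
Denominator: 1 + 0.0641×77.1 + 0.015×48.1 + 0.016×49.4 = 7.454
R = 1.177/7.454 = 0.1578 J/s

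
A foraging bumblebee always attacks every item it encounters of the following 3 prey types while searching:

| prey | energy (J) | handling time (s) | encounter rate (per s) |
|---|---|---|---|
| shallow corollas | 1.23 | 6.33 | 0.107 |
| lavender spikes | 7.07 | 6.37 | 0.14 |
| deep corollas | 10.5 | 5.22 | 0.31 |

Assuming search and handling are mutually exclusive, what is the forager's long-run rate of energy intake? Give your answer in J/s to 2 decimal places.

1.05 J/s

R = Σλ_iE_i / (1 + Σλ_ih_i)
Numerator: 0.107×1.23 + 0.14×7.07 + 0.31×10.5 = 4.376
Denominator: 1 + 0.107×6.33 + 0.14×6.37 + 0.31×5.22 = 4.187
R = 4.376/4.187 = 1.045 J/s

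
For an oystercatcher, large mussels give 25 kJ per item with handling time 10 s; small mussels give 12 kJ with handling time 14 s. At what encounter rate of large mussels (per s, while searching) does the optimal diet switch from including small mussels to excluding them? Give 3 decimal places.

0.052 per s

The zero-one rule: include small mussels iff E₂/h₂ > λE₁/(1+λh₁). Equality gives the switch point.
λE₁h₂ = E₂ + λE₂h₁ ⇒ λ = E₂/(E₁h₂ − E₂h₁) = 12/(350 − 120) = 0.05217 per s.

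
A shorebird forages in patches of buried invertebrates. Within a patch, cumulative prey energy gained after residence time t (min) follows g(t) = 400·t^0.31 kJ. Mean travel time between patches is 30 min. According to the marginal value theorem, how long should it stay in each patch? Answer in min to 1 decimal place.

Maximise g(t)/(T+t): set derivative to zero → g'(t)(T+t) = g(t).
g'(t) = 0.31·400·t^-0.69. Setting 0.31·400·t^-0.69 = 400·t^0.31/(30+t) gives 0.31(30+t) = t, so 0.69·t = 0.31×30.
t* = 0.31×30/0.69 = 13.48 min.

13.5 min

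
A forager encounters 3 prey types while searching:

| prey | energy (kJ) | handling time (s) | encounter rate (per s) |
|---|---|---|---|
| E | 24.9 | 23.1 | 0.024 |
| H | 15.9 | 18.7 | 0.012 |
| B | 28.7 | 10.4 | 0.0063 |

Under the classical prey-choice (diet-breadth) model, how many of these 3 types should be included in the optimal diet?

Profitabilities (E/h, kJ/s): B 2.76, E 1.08, H 0.85. Add prey in this order while the next type's profitability exceeds the intake rate on those already taken.
Rate on top 1: 0.1697. E: 1.08 > 0.1697 → include.
Rate on top 2: 0.4805. H: 0.85 > 0.4805 → include.
Optimal diet: B, E, H — 3 of 3 types.

3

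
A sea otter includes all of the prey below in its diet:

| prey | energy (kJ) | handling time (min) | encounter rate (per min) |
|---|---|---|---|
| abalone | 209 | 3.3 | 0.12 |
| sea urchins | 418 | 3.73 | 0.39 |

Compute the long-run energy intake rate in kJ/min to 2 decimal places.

R = (0.12×209 + 0.39×418) / (1 + 0.12×3.3 + 0.39×3.73) = 188.1/2.851 = 65.98 kJ/min.

65.98 kJ/min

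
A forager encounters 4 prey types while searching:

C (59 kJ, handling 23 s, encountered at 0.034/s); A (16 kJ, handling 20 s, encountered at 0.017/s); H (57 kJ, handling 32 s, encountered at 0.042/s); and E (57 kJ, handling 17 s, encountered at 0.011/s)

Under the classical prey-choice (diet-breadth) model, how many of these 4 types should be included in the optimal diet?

3

Rank by E/h (kJ/s): E 3.35, C 2.57, H 1.78, A 0.8. Include each in turn until the next type's E/h falls below the running intake rate.
Rate on top 1: 0.5282. C: 2.57 > 0.5282 → include.
Rate on top 2: 1.337. H: 1.78 > 1.337 → include.
Rate on top 3: 1.517. A: 0.8 < 1.517 → exclude; stop.
Optimal diet: E, C, H — 3 of 4 types.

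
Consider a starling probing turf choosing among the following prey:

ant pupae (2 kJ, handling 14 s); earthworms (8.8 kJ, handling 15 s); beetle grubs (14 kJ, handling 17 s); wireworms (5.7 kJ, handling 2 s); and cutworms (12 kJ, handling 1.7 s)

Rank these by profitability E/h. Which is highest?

Profitability E/h (kJ/s): ant pupae = 2/14 = 0.143, earthworms = 8.8/15 = 0.587, beetle grubs = 14/17 = 0.824, wireworms = 5.7/2 = 2.85, cutworms = 12/1.7 = 7.06.
Ranked: cutworms > wireworms > beetle grubs > earthworms > ant pupae.

cutworms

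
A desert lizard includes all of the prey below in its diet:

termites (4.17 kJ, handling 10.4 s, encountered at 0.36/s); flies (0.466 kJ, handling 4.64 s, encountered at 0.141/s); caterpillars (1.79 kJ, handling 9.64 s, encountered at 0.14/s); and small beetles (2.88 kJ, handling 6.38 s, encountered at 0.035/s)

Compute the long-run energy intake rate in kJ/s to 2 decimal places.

0.28 kJ/s

R = (0.36×4.17 + 0.141×0.466 + 0.14×1.79 + 0.035×2.88) / (1 + 0.36×10.4 + 0.141×4.64 + 0.14×9.64 + 0.035×6.38) = 1.918/6.971 = 0.2752 kJ/s.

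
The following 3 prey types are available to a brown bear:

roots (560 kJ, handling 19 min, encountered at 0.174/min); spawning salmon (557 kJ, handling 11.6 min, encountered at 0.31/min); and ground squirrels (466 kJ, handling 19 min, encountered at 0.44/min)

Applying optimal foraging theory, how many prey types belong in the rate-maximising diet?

1

Rank by E/h (kJ/min): spawning salmon 48, roots 29.5, ground squirrels 24.5. Include each in turn until the next type's E/h falls below the running intake rate.
Rate on top 1: 37.57. roots: 29.5 < 37.57 → exclude; stop.
Optimal diet: spawning salmon — 1 of 3 types.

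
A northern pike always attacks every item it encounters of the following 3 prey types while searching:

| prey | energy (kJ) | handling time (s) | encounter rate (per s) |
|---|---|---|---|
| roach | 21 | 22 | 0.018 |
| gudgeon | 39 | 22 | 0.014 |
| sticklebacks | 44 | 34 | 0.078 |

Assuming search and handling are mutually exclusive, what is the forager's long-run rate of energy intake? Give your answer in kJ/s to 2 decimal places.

R = Σλ_iE_i / (1 + Σλ_ih_i)
Numerator: 0.018×21 + 0.014×39 + 0.078×44 = 4.356
Denominator: 1 + 0.018×22 + 0.014×22 + 0.078×34 = 4.356
R = 4.356/4.356 = 1 kJ/s

1.00 kJ/s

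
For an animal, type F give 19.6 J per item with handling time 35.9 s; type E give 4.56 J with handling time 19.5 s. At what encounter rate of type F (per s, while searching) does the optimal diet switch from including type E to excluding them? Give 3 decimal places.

0.021 per s

At the threshold, the rate on type F alone equals the profitability of type E: λ·19.6/(1 + λ·35.9) = 4.56/19.5 = 0.2338.
Rearranging, λ(19.6 − 0.2338×35.9) = 0.2338, so λ = 0.2338/11.2 = 0.02087 per s.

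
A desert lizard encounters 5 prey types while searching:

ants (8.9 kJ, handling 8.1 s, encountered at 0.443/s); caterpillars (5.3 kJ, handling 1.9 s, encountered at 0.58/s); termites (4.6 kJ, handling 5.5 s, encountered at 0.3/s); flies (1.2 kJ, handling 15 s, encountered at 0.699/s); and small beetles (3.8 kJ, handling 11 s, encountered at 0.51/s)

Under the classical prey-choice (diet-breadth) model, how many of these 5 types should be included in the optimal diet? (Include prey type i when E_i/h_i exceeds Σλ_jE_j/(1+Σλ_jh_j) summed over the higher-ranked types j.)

Profitabilities (E/h, kJ/s): caterpillars 2.79, ants 1.1, termites 0.836, small beetles 0.345, flies 0.08. Add prey in this order while the next type's profitability exceeds the intake rate on those already taken.
Rate on top 1: 1.462. ants: 1.1 < 1.462 → exclude; stop.
Optimal diet: caterpillars — 1 of 5 types.

1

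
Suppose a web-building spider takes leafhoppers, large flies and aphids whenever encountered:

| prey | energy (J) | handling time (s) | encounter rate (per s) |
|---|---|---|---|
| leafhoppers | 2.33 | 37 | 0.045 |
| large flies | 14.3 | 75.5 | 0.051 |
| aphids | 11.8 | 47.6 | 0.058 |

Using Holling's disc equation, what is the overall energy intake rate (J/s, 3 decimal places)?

0.164 J/s

Energy encountered per unit search time: 0.045×2.33 + 0.051×14.3 + 0.058×11.8 = 1.519 J/s.
Handling time per unit search time: 0.045×37 + 0.051×75.5 + 0.058×47.6 = 8.276.
Rate = 1.519/(1 + 8.276) = 0.1637 J/s.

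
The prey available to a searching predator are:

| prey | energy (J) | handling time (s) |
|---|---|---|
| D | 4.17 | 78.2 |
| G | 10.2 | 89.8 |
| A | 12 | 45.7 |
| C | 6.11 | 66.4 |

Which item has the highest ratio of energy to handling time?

Profitability E/h (J/s): D = 4.17/78.2 = 0.0533, G = 10.2/89.8 = 0.114, A = 12/45.7 = 0.263, C = 6.11/66.4 = 0.092.
Ranked: A > G > C > D.

A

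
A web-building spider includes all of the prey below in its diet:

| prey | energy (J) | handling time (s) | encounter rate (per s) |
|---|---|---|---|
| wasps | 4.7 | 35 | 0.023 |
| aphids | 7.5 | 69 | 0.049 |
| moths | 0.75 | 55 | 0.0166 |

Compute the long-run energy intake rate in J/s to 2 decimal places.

R = Σλ_iE_i / (1 + Σλ_ih_i)
Numerator: 0.023×4.7 + 0.049×7.5 + 0.0166×0.75 = 0.488
Denominator: 1 + 0.023×35 + 0.049×69 + 0.0166×55 = 6.099
R = 0.488/6.099 = 0.08002 J/s

0.08 J/s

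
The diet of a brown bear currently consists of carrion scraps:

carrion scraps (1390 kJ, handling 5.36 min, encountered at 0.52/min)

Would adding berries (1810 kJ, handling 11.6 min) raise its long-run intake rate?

Current rate: (0.52×1390)/(1 + 0.52×5.36) = 190.9 kJ/min.
berries: E/h = 1810/11.6 = 156 kJ/min.
156 < 190.9, so adding berries would lower the average — exclude it.

No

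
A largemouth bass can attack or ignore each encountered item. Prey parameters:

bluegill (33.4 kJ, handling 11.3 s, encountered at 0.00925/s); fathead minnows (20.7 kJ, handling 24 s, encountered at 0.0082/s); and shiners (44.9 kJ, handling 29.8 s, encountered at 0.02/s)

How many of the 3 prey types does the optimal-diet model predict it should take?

Profitabilities (E/h, kJ/s): bluegill 2.96, shiners 1.51, fathead minnows 0.862. Add prey in this order while the next type's profitability exceeds the intake rate on those already taken.
Rate on top 1: 0.2797. shiners: 1.51 > 0.2797 → include.
Rate on top 2: 0.7098. fathead minnows: 0.862 > 0.7098 → include.
Optimal diet: bluegill, shiners, fathead minnows — 3 of 3 types.

3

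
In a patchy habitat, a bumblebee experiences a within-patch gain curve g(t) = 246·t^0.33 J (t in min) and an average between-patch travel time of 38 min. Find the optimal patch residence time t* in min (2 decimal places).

Maximise g(t)/(T+t): set derivative to zero → g'(t)(T+t) = g(t).
g'(t) = 0.33·246·t^-0.67. Setting 0.33·246·t^-0.67 = 246·t^0.33/(38+t) gives 0.33(38+t) = t, so 0.67·t = 0.33×38.
t* = 0.33×38/0.67 = 18.72 min.

18.72 min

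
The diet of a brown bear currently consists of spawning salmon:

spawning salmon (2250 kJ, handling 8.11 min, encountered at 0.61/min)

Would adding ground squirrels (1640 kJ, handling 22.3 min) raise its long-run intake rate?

Intake rate on the current diet: R = (0.61×2250) / (1 + 0.61×8.11) = 1372/5.947 = 230.8 kJ/min.
ground squirrels: E/h = 1640/22.3 = 73.54 kJ/min.
Since 73.54 < R, time spent handling ground squirrels is better spent searching.

No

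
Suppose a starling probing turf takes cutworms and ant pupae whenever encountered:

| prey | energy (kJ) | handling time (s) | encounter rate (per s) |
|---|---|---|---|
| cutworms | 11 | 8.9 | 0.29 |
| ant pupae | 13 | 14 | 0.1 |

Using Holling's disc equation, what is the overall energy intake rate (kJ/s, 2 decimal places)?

R = Σλ_iE_i / (1 + Σλ_ih_i)
Numerator: 0.29×11 + 0.1×13 = 4.49
Denominator: 1 + 0.29×8.9 + 0.1×14 = 4.981
R = 4.49/4.981 = 0.9014 kJ/s

0.90 kJ/s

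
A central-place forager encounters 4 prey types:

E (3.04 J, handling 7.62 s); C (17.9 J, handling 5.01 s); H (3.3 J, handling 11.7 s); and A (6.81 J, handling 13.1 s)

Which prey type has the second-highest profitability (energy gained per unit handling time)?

Profitability E/h (J/s): E = 3.04/7.62 = 0.399, C = 17.9/5.01 = 3.57, H = 3.3/11.7 = 0.282, A = 6.81/13.1 = 0.52.
Ranked: C > A > E > H.

A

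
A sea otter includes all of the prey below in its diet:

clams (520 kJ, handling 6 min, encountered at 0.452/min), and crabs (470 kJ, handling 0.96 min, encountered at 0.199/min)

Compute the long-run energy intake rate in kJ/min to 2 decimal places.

84.18 kJ/min

R = (0.452×520 + 0.199×470) / (1 + 0.452×6 + 0.199×0.96) = 328.6/3.903 = 84.18 kJ/min.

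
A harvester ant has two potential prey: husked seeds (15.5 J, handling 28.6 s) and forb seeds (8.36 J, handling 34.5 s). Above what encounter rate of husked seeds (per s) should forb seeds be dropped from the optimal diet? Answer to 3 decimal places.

At the threshold, the rate on husked seeds alone equals the profitability of forb seeds: λ·15.5/(1 + λ·28.6) = 8.36/34.5 = 0.2423.
Rearranging, λ(15.5 − 0.2423×28.6) = 0.2423, so λ = 0.2423/8.57 = 0.02828 per s.

0.028 per s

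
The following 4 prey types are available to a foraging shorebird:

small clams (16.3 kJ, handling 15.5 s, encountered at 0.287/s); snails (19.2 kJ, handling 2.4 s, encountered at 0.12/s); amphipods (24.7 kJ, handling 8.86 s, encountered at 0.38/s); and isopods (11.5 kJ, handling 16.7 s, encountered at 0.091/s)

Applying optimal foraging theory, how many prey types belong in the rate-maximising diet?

E/h in descending order: snails 8, amphipods 2.79, small clams 1.05, isopods 0.689 kJ/s. The optimal diet is the largest prefix of this list for which every included type satisfies E_i/h_i > R on the types above it.
Rate on top 1: 1.789. amphipods: 2.79 > 1.789 → include.
Rate on top 2: 2.511. small clams: 1.05 < 2.511 → exclude; stop.
Optimal diet: snails, amphipods — 2 of 4 types.

2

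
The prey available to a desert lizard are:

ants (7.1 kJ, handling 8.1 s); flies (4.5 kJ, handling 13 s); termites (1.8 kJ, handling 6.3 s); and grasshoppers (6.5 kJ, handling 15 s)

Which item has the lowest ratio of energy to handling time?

termites

Profitability E/h (kJ/s): ants = 7.1/8.1 = 0.877, flies = 4.5/13 = 0.346, termites = 1.8/6.3 = 0.286, grasshoppers = 6.5/15 = 0.433.
Ranked: ants > grasshoppers > flies > termites.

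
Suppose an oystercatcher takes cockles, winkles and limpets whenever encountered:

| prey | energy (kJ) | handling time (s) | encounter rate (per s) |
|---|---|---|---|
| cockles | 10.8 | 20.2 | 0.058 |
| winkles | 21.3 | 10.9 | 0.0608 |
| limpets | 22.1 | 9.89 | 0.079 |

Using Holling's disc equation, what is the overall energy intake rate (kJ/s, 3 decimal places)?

1.014 kJ/s

Energy encountered per unit search time: 0.058×10.8 + 0.0608×21.3 + 0.079×22.1 = 3.667 kJ/s.
Handling time per unit search time: 0.058×20.2 + 0.0608×10.9 + 0.079×9.89 = 2.616.
Rate = 3.667/(1 + 2.616) = 1.014 kJ/s.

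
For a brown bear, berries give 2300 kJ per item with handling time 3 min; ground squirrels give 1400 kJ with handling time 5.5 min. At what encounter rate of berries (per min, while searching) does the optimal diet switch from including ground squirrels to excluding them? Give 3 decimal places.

0.166 per min

Drop ground squirrels once their profitability E₂/h₂ falls below the rate achievable on berries alone: E₂/h₂ = λE₁/(1 + λh₁).
Solve for λ: λE₁h₂ = E₂(1 + λh₁) → λ(E₁h₂ − E₂h₁) = E₂ → λ = E₂/(E₁h₂ − E₂h₁).
λ = 1400/(2300×5.5 − 1400×3) = 1400/8450 = 0.1657 per min.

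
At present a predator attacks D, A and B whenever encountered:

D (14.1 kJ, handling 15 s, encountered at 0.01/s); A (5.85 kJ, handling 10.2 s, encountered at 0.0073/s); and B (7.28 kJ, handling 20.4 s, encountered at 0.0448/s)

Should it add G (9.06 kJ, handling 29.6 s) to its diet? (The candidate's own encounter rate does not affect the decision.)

Yes

Current rate: (0.01×14.1 + 0.0073×5.85 + 0.0448×7.28)/(1 + 0.01×15 + 0.0073×10.2 + 0.0448×20.4) = 0.2384 kJ/s.
Profitability of G: 9.06/29.6 = 0.3061 kJ/s.
0.3061 > 0.2384, so adding G raises the average — include it.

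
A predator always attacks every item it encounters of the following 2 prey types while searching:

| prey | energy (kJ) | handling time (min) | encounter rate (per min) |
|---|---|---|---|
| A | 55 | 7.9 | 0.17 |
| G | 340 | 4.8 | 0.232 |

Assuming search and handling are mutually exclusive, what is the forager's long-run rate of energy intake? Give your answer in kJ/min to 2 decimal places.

25.53 kJ/min

Energy encountered per unit search time: 0.17×55 + 0.232×340 = 88.23 kJ/min.
Handling time per unit search time: 0.17×7.9 + 0.232×4.8 = 2.457.
Rate = 88.23/(1 + 2.457) = 25.53 kJ/min.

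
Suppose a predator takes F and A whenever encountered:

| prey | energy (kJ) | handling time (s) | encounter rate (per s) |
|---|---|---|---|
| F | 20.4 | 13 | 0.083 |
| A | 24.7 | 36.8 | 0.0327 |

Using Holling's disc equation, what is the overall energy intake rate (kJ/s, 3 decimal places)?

0.762 kJ/s

Energy encountered per unit search time: 0.083×20.4 + 0.0327×24.7 = 2.501 kJ/s.
Handling time per unit search time: 0.083×13 + 0.0327×36.8 = 2.282.
Rate = 2.501/(1 + 2.282) = 0.7619 kJ/s.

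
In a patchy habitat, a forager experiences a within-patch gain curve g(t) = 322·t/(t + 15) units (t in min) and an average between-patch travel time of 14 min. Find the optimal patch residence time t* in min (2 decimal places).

By the marginal value theorem, leave when the instantaneous gain rate g'(t) equals the habitat-wide average g(t)/(T + t).
g'(t) = 322·15/(t + 15)². Setting 322·15/(t+15)² = 322t/[(t+15)(14+t)] gives 15(14+t) = t(t+15), so t² = 15×14 = 210.
t* = √210 = 14.49 min.

14.49 min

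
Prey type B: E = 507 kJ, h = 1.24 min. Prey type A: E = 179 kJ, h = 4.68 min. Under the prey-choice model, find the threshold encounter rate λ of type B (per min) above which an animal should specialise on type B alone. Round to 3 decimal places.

Drop type A once their profitability E₂/h₂ falls below the rate achievable on type B alone: E₂/h₂ = λE₁/(1 + λh₁).
Solve for λ: λE₁h₂ = E₂(1 + λh₁) → λ(E₁h₂ − E₂h₁) = E₂ → λ = E₂/(E₁h₂ − E₂h₁).
λ = 179/(507×4.68 − 179×1.24) = 179/2151 = 0.08322 per min.

0.083 per min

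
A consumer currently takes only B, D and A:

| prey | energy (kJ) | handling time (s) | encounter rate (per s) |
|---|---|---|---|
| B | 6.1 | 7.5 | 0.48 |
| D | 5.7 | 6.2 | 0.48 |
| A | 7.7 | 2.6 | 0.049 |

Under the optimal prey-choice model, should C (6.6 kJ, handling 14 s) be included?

On B, D and A alone, R = ΣλE/(1+Σλh) = 6.041/7.703 = 0.7842 kJ/s.
C: E/h = 6.6/14 = 0.4714 kJ/s.
Since 0.4714 < R, time spent handling C is better spent searching.

No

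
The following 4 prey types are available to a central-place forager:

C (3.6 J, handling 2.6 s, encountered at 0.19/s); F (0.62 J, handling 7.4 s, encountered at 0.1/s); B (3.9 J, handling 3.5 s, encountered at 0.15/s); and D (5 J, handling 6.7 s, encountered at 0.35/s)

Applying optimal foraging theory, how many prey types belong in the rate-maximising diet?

Rank by E/h (J/s): C 1.38, B 1.11, D 0.746, F 0.0838. Include each in turn until the next type's E/h falls below the running intake rate.
Rate on top 1: 0.4578. B: 1.11 > 0.4578 → include.
Rate on top 2: 0.6285. D: 0.746 > 0.6285 → include.
Rate on top 3: 0.6918. F: 0.0838 < 0.6918 → exclude; stop.
Optimal diet: C, B, D — 3 of 4 types.

3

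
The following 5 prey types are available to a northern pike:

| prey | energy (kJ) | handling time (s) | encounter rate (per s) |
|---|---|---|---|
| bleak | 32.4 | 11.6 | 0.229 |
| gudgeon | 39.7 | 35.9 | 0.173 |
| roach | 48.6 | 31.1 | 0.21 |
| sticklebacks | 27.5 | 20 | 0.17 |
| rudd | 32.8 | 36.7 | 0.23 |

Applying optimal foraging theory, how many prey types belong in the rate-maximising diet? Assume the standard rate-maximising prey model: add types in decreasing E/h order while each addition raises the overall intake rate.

Rank by E/h (kJ/s): bleak 2.79, roach 1.56, sticklebacks 1.38, gudgeon 1.11, rudd 0.894. Include each in turn until the next type's E/h falls below the running intake rate.
Rate on top 1: 2.029. roach: 1.56 < 2.029 → exclude; stop.
Optimal diet: bleak — 1 of 5 types.

1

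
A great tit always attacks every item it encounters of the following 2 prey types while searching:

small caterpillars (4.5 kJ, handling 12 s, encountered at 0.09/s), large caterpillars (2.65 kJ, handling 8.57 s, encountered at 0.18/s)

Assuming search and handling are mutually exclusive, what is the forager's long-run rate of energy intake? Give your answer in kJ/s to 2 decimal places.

R = (0.09×4.5 + 0.18×2.65) / (1 + 0.09×12 + 0.18×8.57) = 0.882/3.623 = 0.2435 kJ/s.

0.24 kJ/s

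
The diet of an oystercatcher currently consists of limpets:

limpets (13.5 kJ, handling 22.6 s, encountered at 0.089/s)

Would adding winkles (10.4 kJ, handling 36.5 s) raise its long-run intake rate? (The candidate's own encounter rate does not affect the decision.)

No

Current rate: (0.089×13.5)/(1 + 0.089×22.6) = 0.399 kJ/s.
Profitability of winkles: 10.4/36.5 = 0.2849 kJ/s.
Since 0.2849 < R, time spent handling winkles is better spent searching.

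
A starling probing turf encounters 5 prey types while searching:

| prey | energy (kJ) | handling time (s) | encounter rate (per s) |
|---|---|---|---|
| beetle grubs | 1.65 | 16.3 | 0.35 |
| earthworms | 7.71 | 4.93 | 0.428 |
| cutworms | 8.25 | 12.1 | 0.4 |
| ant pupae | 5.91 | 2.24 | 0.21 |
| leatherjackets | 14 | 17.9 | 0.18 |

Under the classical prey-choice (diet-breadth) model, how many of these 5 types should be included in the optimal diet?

2

E/h in descending order: ant pupae 2.64, earthworms 1.56, leatherjackets 0.782, cutworms 0.682, beetle grubs 0.101 kJ/s. The optimal diet is the largest prefix of this list for which every included type satisfies E_i/h_i > R on the types above it.
Rate on top 1: 0.8441. earthworms: 1.56 > 0.8441 → include.
Rate on top 2: 1.268. leatherjackets: 0.782 < 1.268 → exclude; stop.
Optimal diet: ant pupae, earthworms — 2 of 5 types.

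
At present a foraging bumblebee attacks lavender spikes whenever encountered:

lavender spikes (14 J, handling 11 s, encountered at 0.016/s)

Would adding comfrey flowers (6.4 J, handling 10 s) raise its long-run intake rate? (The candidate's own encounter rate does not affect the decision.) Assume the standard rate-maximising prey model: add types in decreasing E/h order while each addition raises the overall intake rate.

Intake rate on the current diet: R = (0.016×14) / (1 + 0.016×11) = 0.224/1.176 = 0.1905 J/s.
comfrey flowers: E/h = 6.4/10 = 0.64 J/s.
Since 0.64 > R, including comfrey flowers increases the long-run rate.

Yes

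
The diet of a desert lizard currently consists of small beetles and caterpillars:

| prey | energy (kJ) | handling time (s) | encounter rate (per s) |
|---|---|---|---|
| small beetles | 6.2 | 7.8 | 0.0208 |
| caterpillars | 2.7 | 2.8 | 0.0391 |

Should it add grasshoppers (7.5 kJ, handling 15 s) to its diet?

Yes

Intake rate on the current diet: R = (0.0208×6.2 + 0.0391×2.7) / (1 + 0.0208×7.8 + 0.0391×2.8) = 0.2345/1.272 = 0.1844 kJ/s.
Profitability of grasshoppers: 7.5/15 = 0.5 kJ/s.
Since 0.5 > R, including grasshoppers increases the long-run rate.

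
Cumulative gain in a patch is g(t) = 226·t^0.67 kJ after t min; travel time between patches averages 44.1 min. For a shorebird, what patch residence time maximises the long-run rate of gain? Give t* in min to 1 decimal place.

Optimal t* satisfies g'(t*) = g(t*)/(T + t*).
g'(t) = 0.67·226·t^-0.33. Setting 0.67·226·t^-0.33 = 226·t^0.67/(44.1+t) gives 0.67(44.1+t) = t, so 0.33·t = 0.67×44.1.
t* = 0.67×44.1/0.33 = 89.54 min.

89.5 min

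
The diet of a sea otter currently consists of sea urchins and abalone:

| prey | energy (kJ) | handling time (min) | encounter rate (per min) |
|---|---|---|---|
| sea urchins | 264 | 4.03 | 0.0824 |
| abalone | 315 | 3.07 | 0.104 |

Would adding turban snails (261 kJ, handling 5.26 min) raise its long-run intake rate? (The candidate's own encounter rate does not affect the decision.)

Current rate: (0.0824×264 + 0.104×315)/(1 + 0.0824×4.03 + 0.104×3.07) = 33.01 kJ/min.
turban snails: E/h = 261/5.26 = 49.62 kJ/min.
49.62 > 33.01, so adding turban snails raises the average — include it.

Yes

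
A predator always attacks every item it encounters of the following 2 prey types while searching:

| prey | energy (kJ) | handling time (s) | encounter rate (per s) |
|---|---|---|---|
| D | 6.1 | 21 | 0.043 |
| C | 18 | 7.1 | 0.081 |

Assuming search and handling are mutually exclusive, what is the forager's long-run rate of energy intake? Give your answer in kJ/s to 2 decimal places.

0.69 kJ/s

Energy encountered per unit search time: 0.043×6.1 + 0.081×18 = 1.72 kJ/s.
Handling time per unit search time: 0.043×21 + 0.081×7.1 = 1.478.
Rate = 1.72/(1 + 1.478) = 0.6942 kJ/s.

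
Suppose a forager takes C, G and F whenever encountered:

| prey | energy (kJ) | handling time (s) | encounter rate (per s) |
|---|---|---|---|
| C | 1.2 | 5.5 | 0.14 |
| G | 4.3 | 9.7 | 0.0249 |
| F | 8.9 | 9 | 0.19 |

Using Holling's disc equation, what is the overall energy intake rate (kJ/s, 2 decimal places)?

0.53 kJ/s

R = Σλ_iE_i / (1 + Σλ_ih_i)
Numerator: 0.14×1.2 + 0.0249×4.3 + 0.19×8.9 = 1.966
Denominator: 1 + 0.14×5.5 + 0.0249×9.7 + 0.19×9 = 3.722
R = 1.966/3.722 = 0.5283 kJ/s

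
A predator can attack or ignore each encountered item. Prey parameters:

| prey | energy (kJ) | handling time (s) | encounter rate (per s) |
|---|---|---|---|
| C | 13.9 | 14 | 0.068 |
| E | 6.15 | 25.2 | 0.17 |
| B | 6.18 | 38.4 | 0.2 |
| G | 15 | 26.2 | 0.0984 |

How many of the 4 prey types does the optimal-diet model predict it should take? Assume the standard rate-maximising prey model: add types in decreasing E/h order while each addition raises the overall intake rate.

Rank by E/h (kJ/s): C 0.993, G 0.573, E 0.244, B 0.161. Include each in turn until the next type's E/h falls below the running intake rate.
Rate on top 1: 0.4842. G: 0.573 > 0.4842 → include.
Rate on top 2: 0.5345. E: 0.244 < 0.5345 → exclude; stop.
Optimal diet: C, G — 2 of 4 types.

2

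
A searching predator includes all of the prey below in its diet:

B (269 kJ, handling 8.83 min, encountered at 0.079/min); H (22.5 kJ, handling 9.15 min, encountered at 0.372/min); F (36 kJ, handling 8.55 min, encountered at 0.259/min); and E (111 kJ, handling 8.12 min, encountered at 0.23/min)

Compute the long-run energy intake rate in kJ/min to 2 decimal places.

R = Σλ_iE_i / (1 + Σλ_ih_i)
Numerator: 0.079×269 + 0.372×22.5 + 0.259×36 + 0.23×111 = 64.47
Denominator: 1 + 0.079×8.83 + 0.372×9.15 + 0.259×8.55 + 0.23×8.12 = 9.183
R = 64.47/9.183 = 7.021 kJ/min

7.02 kJ/min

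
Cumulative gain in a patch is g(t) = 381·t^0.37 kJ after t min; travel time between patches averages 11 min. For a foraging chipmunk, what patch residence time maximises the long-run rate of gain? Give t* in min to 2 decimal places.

6.46 min

By the marginal value theorem, leave when the instantaneous gain rate g'(t) equals the habitat-wide average g(t)/(T + t).
g'(t) = 0.37·381·t^-0.63. Setting 0.37·381·t^-0.63 = 381·t^0.37/(11+t) gives 0.37(11+t) = t, so 0.63·t = 0.37×11.
t* = 0.37×11/0.63 = 6.46 min.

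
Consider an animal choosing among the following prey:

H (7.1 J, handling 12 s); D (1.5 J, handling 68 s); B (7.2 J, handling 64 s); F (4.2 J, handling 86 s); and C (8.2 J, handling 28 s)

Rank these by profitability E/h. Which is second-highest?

In descending order of E/h:
H: 7.1/12 = 0.592 J/s
C: 8.2/28 = 0.293 J/s
B: 7.2/64 = 0.113 J/s
F: 4.2/86 = 0.0488 J/s
D: 1.5/68 = 0.0221 J/s

C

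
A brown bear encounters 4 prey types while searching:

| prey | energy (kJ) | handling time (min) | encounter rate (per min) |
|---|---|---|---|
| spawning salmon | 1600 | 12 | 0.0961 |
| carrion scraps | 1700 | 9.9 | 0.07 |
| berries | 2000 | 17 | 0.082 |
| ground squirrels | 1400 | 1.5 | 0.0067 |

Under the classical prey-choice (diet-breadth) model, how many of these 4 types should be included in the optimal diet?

Rank by E/h (kJ/min): ground squirrels 933, carrion scraps 172, spawning salmon 133, berries 118. Include each in turn until the next type's E/h falls below the running intake rate.
Rate on top 1: 9.287. carrion scraps: 172 > 9.287 → include.
Rate on top 2: 75.38. spawning salmon: 133 > 75.38 → include.
Rate on top 3: 98.78. berries: 118 > 98.78 → include.
Optimal diet: ground squirrels, carrion scraps, spawning salmon, berries — 4 of 4 types.

4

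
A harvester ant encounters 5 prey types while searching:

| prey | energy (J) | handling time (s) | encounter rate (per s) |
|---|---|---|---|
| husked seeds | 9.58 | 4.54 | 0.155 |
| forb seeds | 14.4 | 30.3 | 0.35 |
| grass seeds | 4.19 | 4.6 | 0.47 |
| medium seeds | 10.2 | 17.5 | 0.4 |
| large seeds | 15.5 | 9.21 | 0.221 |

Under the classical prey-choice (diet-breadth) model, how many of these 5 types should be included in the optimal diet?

2

E/h in descending order: husked seeds 2.11, large seeds 1.68, grass seeds 0.911, medium seeds 0.583, forb seeds 0.475 J/s. The optimal diet is the largest prefix of this list for which every included type satisfies E_i/h_i > R on the types above it.
Rate on top 1: 0.8716. large seeds: 1.68 > 0.8716 → include.
Rate on top 2: 1.313. grass seeds: 0.911 < 1.313 → exclude; stop.
Optimal diet: husked seeds, large seeds — 2 of 5 types.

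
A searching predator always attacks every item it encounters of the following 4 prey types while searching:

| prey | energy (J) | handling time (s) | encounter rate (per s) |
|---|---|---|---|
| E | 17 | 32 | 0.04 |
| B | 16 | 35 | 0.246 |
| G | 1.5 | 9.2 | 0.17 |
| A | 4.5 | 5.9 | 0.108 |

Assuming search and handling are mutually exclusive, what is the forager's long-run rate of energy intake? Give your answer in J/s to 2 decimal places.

R = Σλ_iE_i / (1 + Σλ_ih_i)
Numerator: 0.04×17 + 0.246×16 + 0.17×1.5 + 0.108×4.5 = 5.357
Denominator: 1 + 0.04×32 + 0.246×35 + 0.17×9.2 + 0.108×5.9 = 13.09
R = 5.357/13.09 = 0.4092 J/s

0.41 J/s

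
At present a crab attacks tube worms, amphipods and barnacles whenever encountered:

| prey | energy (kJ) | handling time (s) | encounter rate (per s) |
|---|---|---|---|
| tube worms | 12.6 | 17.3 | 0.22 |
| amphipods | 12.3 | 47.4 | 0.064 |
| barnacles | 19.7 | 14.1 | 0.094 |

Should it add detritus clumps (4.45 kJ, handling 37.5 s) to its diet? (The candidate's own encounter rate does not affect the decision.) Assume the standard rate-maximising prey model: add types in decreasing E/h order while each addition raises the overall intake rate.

No

Intake rate on the current diet: R = (0.22×12.6 + 0.064×12.3 + 0.094×19.7) / (1 + 0.22×17.3 + 0.064×47.4 + 0.094×14.1) = 5.411/9.165 = 0.5904 kJ/s.
Profitability of detritus clumps: 4.45/37.5 = 0.1187 kJ/s.
Since 0.1187 < R, time spent handling detritus clumps is better spent searching.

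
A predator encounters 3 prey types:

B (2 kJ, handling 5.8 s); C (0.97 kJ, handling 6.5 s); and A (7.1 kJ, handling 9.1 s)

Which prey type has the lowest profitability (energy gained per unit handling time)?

C

In descending order of E/h:
A: 7.1/9.1 = 0.78 kJ/s
B: 2/5.8 = 0.345 kJ/s
C: 0.97/6.5 = 0.149 kJ/s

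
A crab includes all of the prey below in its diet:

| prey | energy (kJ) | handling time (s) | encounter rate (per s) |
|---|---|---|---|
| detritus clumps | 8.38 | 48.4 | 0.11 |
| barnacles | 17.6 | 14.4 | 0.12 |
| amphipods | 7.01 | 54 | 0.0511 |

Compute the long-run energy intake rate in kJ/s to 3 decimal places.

0.314 kJ/s

Energy encountered per unit search time: 0.11×8.38 + 0.12×17.6 + 0.0511×7.01 = 3.392 kJ/s.
Handling time per unit search time: 0.11×48.4 + 0.12×14.4 + 0.0511×54 = 9.811.
Rate = 3.392/(1 + 9.811) = 0.3137 kJ/s.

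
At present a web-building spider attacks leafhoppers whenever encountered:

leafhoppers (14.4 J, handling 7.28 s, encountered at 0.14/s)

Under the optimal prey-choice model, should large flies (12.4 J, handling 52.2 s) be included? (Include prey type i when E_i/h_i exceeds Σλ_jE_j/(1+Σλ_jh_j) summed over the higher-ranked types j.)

Current rate: (0.14×14.4)/(1 + 0.14×7.28) = 0.9984 J/s.
large flies: E/h = 12.4/52.2 = 0.2375 J/s.
Since 0.2375 < R, time spent handling large flies is better spent searching.

No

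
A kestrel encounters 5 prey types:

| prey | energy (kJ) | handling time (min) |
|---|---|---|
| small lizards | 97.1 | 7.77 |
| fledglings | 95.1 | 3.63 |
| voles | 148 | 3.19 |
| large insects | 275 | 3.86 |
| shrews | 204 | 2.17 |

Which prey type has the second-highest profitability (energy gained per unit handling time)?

large insects

Profitability E/h (kJ/min): small lizards = 97.1/7.77 = 12.5, fledglings = 95.1/3.63 = 26.2, voles = 148/3.19 = 46.4, large insects = 275/3.86 = 71.2, shrews = 204/2.17 = 94.
Ranked: shrews > large insects > voles > fledglings > small lizards.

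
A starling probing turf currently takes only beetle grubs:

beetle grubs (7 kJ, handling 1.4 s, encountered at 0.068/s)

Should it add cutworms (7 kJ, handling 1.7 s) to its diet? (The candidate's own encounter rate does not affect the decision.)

On beetle grubs alone, R = ΣλE/(1+Σλh) = 0.476/1.095 = 0.4346 kJ/s.
Profitability of cutworms: 7/1.7 = 4.118 kJ/s.
4.118 > 0.4346, so adding cutworms raises the average — include it.

Yes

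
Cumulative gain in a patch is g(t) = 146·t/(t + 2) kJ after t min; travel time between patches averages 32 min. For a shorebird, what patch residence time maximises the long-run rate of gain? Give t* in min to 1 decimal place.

8.0 min

Optimal t* satisfies g'(t*) = g(t*)/(T + t*).
g'(t) = 146·2/(t + 2)². Setting 146·2/(t+2)² = 146t/[(t+2)(32+t)] gives 2(32+t) = t(t+2), so t² = 2×32 = 64.
t* = √64 = 8 min.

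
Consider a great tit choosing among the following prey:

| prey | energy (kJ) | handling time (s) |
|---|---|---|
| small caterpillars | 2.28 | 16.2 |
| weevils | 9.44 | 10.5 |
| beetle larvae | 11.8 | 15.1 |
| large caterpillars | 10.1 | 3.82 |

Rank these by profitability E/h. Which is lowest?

small caterpillars

In descending order of E/h:
large caterpillars: 10.1/3.82 = 2.64 kJ/s
weevils: 9.44/10.5 = 0.899 kJ/s
beetle larvae: 11.8/15.1 = 0.781 kJ/s
small caterpillars: 2.28/16.2 = 0.141 kJ/s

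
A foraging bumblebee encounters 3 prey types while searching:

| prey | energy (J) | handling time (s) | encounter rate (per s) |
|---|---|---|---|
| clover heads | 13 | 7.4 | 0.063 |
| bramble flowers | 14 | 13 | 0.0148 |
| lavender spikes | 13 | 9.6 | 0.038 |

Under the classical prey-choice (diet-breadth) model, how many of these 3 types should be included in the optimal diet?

Profitabilities (E/h, J/s): clover heads 1.76, lavender spikes 1.35, bramble flowers 1.08. Add prey in this order while the next type's profitability exceeds the intake rate on those already taken.
Rate on top 1: 0.5586. lavender spikes: 1.35 > 0.5586 → include.
Rate on top 2: 0.7171. bramble flowers: 1.08 > 0.7171 → include.
Optimal diet: clover heads, lavender spikes, bramble flowers — 3 of 3 types.

3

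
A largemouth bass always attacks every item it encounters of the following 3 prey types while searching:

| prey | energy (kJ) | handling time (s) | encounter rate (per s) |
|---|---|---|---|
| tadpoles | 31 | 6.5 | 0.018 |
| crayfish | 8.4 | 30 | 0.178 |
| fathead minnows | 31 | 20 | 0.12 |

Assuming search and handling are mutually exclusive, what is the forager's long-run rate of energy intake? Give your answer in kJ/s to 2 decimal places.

0.65 kJ/s

R = (0.018×31 + 0.178×8.4 + 0.12×31) / (1 + 0.018×6.5 + 0.178×30 + 0.12×20) = 5.773/8.857 = 0.6518 kJ/s.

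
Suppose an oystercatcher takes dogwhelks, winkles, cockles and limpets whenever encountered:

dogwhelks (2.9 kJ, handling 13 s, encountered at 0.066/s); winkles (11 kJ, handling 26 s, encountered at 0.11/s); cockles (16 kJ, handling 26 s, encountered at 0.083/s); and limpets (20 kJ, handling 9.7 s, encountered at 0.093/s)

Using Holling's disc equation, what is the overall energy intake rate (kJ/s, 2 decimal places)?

Energy encountered per unit search time: 0.066×2.9 + 0.11×11 + 0.083×16 + 0.093×20 = 4.589 kJ/s.
Handling time per unit search time: 0.066×13 + 0.11×26 + 0.083×26 + 0.093×9.7 = 6.778.
Rate = 4.589/(1 + 6.778) = 0.59 kJ/s.

0.59 kJ/s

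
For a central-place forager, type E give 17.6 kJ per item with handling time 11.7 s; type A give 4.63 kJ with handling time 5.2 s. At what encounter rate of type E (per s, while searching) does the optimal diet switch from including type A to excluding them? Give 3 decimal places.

0.124 per s

The zero-one rule: include type A iff E₂/h₂ > λE₁/(1+λh₁). Equality gives the switch point.
λE₁h₂ = E₂ + λE₂h₁ ⇒ λ = E₂/(E₁h₂ − E₂h₁) = 4.63/(91.52 − 54.17) = 0.124 per s.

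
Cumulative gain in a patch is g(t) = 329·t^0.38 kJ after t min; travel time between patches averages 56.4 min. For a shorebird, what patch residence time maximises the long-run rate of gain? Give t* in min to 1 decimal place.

34.6 min

Optimal t* satisfies g'(t*) = g(t*)/(T + t*).
g'(t) = 0.38·329·t^-0.62. Setting 0.38·329·t^-0.62 = 329·t^0.38/(56.4+t) gives 0.38(56.4+t) = t, so 0.62·t = 0.38×56.4.
t* = 0.38×56.4/0.62 = 34.57 min.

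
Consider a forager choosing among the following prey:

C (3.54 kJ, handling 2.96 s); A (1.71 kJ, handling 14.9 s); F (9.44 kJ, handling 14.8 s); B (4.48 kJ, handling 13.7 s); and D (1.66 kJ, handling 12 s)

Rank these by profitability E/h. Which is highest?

Profitability E/h (kJ/s): C = 3.54/2.96 = 1.2, A = 1.71/14.9 = 0.115, F = 9.44/14.8 = 0.638, B = 4.48/13.7 = 0.327, D = 1.66/12 = 0.138.
Ranked: C > F > B > D > A.

C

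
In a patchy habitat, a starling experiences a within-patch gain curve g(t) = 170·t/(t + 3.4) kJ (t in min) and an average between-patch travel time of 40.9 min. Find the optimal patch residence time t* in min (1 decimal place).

Maximise g(t)/(T+t): set derivative to zero → g'(t)(T+t) = g(t).
g'(t) = 170·3.4/(t + 3.4)². Setting 170·3.4/(t+3.4)² = 170t/[(t+3.4)(40.9+t)] gives 3.4(40.9+t) = t(t+3.4), so t² = 3.4×40.9 = 139.1.
t* = √139.1 = 11.79 min.

11.8 min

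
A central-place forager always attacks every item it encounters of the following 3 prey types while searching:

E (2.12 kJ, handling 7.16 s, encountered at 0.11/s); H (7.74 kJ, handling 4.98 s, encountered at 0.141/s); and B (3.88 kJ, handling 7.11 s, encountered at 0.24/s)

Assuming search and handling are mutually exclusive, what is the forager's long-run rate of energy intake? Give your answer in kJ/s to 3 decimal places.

0.538 kJ/s

R = (0.11×2.12 + 0.141×7.74 + 0.24×3.88) / (1 + 0.11×7.16 + 0.141×4.98 + 0.24×7.11) = 2.256/4.196 = 0.5376 kJ/s.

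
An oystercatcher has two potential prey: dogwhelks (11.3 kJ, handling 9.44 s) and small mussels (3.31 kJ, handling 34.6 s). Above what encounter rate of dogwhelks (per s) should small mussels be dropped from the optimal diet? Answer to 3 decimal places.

The zero-one rule: include small mussels iff E₂/h₂ > λE₁/(1+λh₁). Equality gives the switch point.
λE₁h₂ = E₂ + λE₂h₁ ⇒ λ = E₂/(E₁h₂ − E₂h₁) = 3.31/(391 − 31.25) = 0.009201 per s.

0.009 per s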